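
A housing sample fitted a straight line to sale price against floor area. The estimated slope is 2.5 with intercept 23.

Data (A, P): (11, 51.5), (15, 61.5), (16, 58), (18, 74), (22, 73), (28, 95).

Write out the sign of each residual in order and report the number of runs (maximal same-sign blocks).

A=11: P̂ = 23 + 2.5·11 = 50.5; e = 51.5 − 50.5 = 1
A=15: P̂ = 23 + 2.5·15 = 60.5; e = 61.5 − 60.5 = 1
A=16: P̂ = 23 + 2.5·16 = 63; e = 58 − 63 = -5
A=18: P̂ = 23 + 2.5·18 = 68; e = 74 − 68 = 6
A=22: P̂ = 23 + 2.5·22 = 78; e = 73 − 78 = -5
A=28: P̂ = 23 + 2.5·28 = 93; e = 95 − 93 = 2
Signs: + + − + − +
Runs: +×2, −×1, +×1, −×1, +×1 → 5

5 runs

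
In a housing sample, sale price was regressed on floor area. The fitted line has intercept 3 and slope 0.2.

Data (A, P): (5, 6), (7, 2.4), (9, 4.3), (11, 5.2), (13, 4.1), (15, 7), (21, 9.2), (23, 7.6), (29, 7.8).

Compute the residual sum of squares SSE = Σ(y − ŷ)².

A=5: ŷ = 3 + 0.2·5 = 4; r = 6 − 4 = 2
A=7: ŷ = 3 + 0.2·7 = 4.4; r = 2.4 − 4.4 = -2
A=9: ŷ = 3 + 0.2·9 = 4.8; r = 4.3 − 4.8 = -0.5
A=11: ŷ = 3 + 0.2·11 = 5.2; r = 5.2 − 5.2 = 0
A=13: ŷ = 3 + 0.2·13 = 5.6; r = 4.1 − 5.6 = -1.5
A=15: ŷ = 3 + 0.2·15 = 6; r = 7 − 6 = 1
A=21: ŷ = 3 + 0.2·21 = 7.2; r = 9.2 − 7.2 = 2
A=23: ŷ = 3 + 0.2·23 = 7.6; r = 7.6 − 7.6 = 0
A=29: ŷ = 3 + 0.2·29 = 8.8; r = 7.8 − 8.8 = -1
SSE = 4 + 4 + 0.25 + 0 + 2.25 + 1 + 4 + 0 + 1 = 16.5

SSE = 16.5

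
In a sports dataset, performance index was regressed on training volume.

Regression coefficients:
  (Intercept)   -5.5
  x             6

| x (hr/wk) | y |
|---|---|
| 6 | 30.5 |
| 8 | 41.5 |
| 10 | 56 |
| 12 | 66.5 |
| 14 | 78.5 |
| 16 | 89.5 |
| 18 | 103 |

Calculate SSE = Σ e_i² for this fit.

SSE = 4.5

x=6: ŷ = -5.5 + 6·6 = 30.5; e = 30.5 − 30.5 = 0
x=8: ŷ = -5.5 + 6·8 = 42.5; e = 41.5 − 42.5 = -1
x=10: ŷ = -5.5 + 6·10 = 54.5; e = 56 − 54.5 = 1.5
x=12: ŷ = -5.5 + 6·12 = 66.5; e = 66.5 − 66.5 = 0
x=14: ŷ = -5.5 + 6·14 = 78.5; e = 78.5 − 78.5 = 0
x=16: ŷ = -5.5 + 6·16 = 90.5; e = 89.5 − 90.5 = -1
x=18: ŷ = -5.5 + 6·18 = 102.5; e = 103 − 102.5 = 0.5
SSE = 0 + 1 + 2.25 + 0 + 0 + 1 + 0.25 = 4.5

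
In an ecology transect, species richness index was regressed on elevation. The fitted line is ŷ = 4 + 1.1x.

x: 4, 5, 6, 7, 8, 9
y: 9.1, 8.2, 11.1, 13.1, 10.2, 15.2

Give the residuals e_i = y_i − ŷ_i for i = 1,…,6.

x=4: ŷ = 4 + 1.1·4 = 8.4; e = 9.1 − 8.4 = 0.7
x=5: ŷ = 4 + 1.1·5 = 9.5; e = 8.2 − 9.5 = -1.3
x=6: ŷ = 4 + 1.1·6 = 10.6; e = 11.1 − 10.6 = 0.5
x=7: ŷ = 4 + 1.1·7 = 11.7; e = 13.1 − 11.7 = 1.4
x=8: ŷ = 4 + 1.1·8 = 12.8; e = 10.2 − 12.8 = -2.6
x=9: ŷ = 4 + 1.1·9 = 13.9; e = 15.2 − 13.9 = 1.3

0.7, -1.3, 0.5, 1.4, -2.6, 1.3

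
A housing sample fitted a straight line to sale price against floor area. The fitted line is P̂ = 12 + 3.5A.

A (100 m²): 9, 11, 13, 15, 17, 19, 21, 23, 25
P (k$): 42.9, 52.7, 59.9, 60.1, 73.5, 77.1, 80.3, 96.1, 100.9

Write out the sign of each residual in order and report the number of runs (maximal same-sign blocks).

6 runs

A=9: P̂ = 12 + 3.5·9 = 43.5; r = 42.9 − 43.5 = -0.6
A=11: P̂ = 12 + 3.5·11 = 50.5; r = 52.7 − 50.5 = 2.2
A=13: P̂ = 12 + 3.5·13 = 57.5; r = 59.9 − 57.5 = 2.4
A=15: P̂ = 12 + 3.5·15 = 64.5; r = 60.1 − 64.5 = -4.4
A=17: P̂ = 12 + 3.5·17 = 71.5; r = 73.5 − 71.5 = 2
A=19: P̂ = 12 + 3.5·19 = 78.5; r = 77.1 − 78.5 = -1.4
A=21: P̂ = 12 + 3.5·21 = 85.5; r = 80.3 − 85.5 = -5.2
A=23: P̂ = 12 + 3.5·23 = 92.5; r = 96.1 − 92.5 = 3.6
A=25: P̂ = 12 + 3.5·25 = 99.5; r = 100.9 − 99.5 = 1.4
Signs: − + + − + − − + +
Runs: −×1, +×2, −×1, +×1, −×2, +×2 → 6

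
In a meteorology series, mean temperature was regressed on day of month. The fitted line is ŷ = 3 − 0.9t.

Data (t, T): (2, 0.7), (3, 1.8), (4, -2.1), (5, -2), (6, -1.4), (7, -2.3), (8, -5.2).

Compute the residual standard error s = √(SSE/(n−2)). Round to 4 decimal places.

s = 1.2649

t=2: ŷ = 3 − 0.9·2 = 1.2; r = 0.7 − 1.2 = -0.5
t=3: ŷ = 3 − 0.9·3 = 0.3; r = 1.8 − 0.3 = 1.5
t=4: ŷ = 3 − 0.9·4 = -0.6; r = -2.1 − (-0.6) = -1.5
t=5: ŷ = 3 − 0.9·5 = -1.5; r = -2 − (-1.5) = -0.5
t=6: ŷ = 3 − 0.9·6 = -2.4; r = -1.4 − (-2.4) = 1
t=7: ŷ = 3 − 0.9·7 = -3.3; r = -2.3 − (-3.3) = 1
t=8: ŷ = 3 − 0.9·8 = -4.2; r = -5.2 − (-4.2) = -1
SSE = 0.25 + 2.25 + 2.25 + 0.25 + 1 + 1 + 1 = 8
s = √(8/5) = √1.6 ≈ 1.2649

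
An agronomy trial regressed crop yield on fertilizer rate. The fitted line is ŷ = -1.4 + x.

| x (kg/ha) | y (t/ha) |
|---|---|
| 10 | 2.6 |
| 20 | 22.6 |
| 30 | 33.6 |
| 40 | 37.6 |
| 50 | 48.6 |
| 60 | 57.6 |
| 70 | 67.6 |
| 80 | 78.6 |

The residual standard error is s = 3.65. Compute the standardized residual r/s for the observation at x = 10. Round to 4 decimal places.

ŷ = -1.4 + 10 = 8.6
r = 2.6 − 8.6 = -6
r/s = -6 / 3.65 = -1.6438

-1.6438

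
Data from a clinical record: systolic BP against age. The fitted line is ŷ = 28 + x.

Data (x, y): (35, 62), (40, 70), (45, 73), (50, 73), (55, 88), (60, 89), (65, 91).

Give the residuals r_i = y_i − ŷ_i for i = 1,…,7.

-1, 2, 0, -5, 5, 1, -2

x=35: ŷ = 28 + 35 = 63; r = 62 − 63 = -1
x=40: ŷ = 28 + 40 = 68; r = 70 − 68 = 2
x=45: ŷ = 28 + 45 = 73; r = 73 − 73 = 0
x=50: ŷ = 28 + 50 = 78; r = 73 − 78 = -5
x=55: ŷ = 28 + 55 = 83; r = 88 − 83 = 5
x=60: ŷ = 28 + 60 = 88; r = 89 − 88 = 1
x=65: ŷ = 28 + 65 = 93; r = 91 − 93 = -2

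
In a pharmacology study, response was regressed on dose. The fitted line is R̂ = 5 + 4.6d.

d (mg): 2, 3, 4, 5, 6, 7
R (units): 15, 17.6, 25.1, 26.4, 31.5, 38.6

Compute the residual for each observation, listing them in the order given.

0.8, -1.2, 1.7, -1.6, -1.1, 1.4

d=2: R̂ = 5 + 4.6·2 = 14.2; e = 15 − 14.2 = 0.8
d=3: R̂ = 5 + 4.6·3 = 18.8; e = 17.6 − 18.8 = -1.2
d=4: R̂ = 5 + 4.6·4 = 23.4; e = 25.1 − 23.4 = 1.7
d=5: R̂ = 5 + 4.6·5 = 28; e = 26.4 − 28 = -1.6
d=6: R̂ = 5 + 4.6·6 = 32.6; e = 31.5 − 32.6 = -1.1
d=7: R̂ = 5 + 4.6·7 = 37.2; e = 38.6 − 37.2 = 1.4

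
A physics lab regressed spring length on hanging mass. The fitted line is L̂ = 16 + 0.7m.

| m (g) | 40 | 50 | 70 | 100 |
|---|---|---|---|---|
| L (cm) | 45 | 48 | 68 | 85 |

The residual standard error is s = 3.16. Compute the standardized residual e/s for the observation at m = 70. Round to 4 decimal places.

0.9494

L̂ = 16 + 0.7·70 = 65
e = 68 − 65 = 3
e/s = 3 / 3.16 = 0.9494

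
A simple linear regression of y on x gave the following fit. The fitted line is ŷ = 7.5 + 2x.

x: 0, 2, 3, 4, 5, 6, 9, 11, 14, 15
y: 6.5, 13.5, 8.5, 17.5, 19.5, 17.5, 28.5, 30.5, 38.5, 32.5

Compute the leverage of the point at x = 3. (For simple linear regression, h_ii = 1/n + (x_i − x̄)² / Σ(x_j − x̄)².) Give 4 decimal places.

h = 0.1642

x̄ = (0 + 2 + 3 + 4 + 5 + 6 + 9 + 11 + 14 + 15)/10 = 6.9
Σ(x − x̄)² = 47.61 + 24.01 + 15.21 + 8.41 + 3.61 + 0.81 + 4.41 + 16.81 + 50.41 + 65.61 = 236.9
h = 1/10 + (-3.9)²/236.9 = 0.1 + 0.0642043 = 0.1642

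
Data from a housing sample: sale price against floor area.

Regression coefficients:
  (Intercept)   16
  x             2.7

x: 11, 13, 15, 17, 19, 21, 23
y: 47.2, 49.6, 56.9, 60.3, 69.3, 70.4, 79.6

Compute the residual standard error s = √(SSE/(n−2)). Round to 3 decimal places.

s = 1.937

x=11: ŷ = 16 + 2.7·11 = 45.7; e = 47.2 − 45.7 = 1.5
x=13: ŷ = 16 + 2.7·13 = 51.1; e = 49.6 − 51.1 = -1.5
x=15: ŷ = 16 + 2.7·15 = 56.5; e = 56.9 − 56.5 = 0.4
x=17: ŷ = 16 + 2.7·17 = 61.9; e = 60.3 − 61.9 = -1.6
x=19: ŷ = 16 + 2.7·19 = 67.3; e = 69.3 − 67.3 = 2
x=21: ŷ = 16 + 2.7·21 = 72.7; e = 70.4 − 72.7 = -2.3
x=23: ŷ = 16 + 2.7·23 = 78.1; e = 79.6 − 78.1 = 1.5
SSE = 2.25 + 2.25 + 0.16 + 2.56 + 4 + 5.29 + 2.25 = 18.76
s = √(18.76/5) = √3.752 ≈ 1.937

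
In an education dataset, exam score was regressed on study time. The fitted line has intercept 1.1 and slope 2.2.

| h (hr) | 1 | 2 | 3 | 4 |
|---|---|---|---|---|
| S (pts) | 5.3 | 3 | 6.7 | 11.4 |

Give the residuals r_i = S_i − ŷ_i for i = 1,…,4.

h=1: ŷ = 1.1 + 2.2·1 = 3.3; r = 5.3 − 3.3 = 2
h=2: ŷ = 1.1 + 2.2·2 = 5.5; r = 3 − 5.5 = -2.5
h=3: ŷ = 1.1 + 2.2·3 = 7.7; r = 6.7 − 7.7 = -1
h=4: ŷ = 1.1 + 2.2·4 = 9.9; r = 11.4 − 9.9 = 1.5

2, -2.5, -1, 1.5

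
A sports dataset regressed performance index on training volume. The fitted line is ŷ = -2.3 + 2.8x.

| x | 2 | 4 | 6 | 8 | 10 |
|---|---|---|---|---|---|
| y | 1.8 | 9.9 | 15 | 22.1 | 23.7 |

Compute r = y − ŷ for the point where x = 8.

r = 2

ŷ = -2.3 + 2.8·8 = 20.1
r = 22.1 − 20.1 = 2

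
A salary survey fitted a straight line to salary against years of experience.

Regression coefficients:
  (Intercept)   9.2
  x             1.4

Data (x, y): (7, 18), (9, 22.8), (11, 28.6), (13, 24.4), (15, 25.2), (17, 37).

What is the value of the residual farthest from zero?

x=7: ŷ = 9.2 + 1.4·7 = 19; r = 18 − 19 = -1
x=9: ŷ = 9.2 + 1.4·9 = 21.8; r = 22.8 − 21.8 = 1
x=11: ŷ = 9.2 + 1.4·11 = 24.6; r = 28.6 − 24.6 = 4
x=13: ŷ = 9.2 + 1.4·13 = 27.4; r = 24.4 − 27.4 = -3
x=15: ŷ = 9.2 + 1.4·15 = 30.2; r = 25.2 − 30.2 = -5
x=17: ŷ = 9.2 + 1.4·17 = 33; r = 37 − 33 = 4
Largest |r| is 5 at x = 15, residual -5.

r = -5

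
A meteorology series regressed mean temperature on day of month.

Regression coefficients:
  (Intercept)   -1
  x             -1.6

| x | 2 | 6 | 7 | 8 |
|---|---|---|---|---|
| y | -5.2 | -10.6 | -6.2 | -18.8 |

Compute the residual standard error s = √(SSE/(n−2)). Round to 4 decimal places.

x=2: ŷ = -1 − 1.6·2 = -4.2; e = -5.2 − (-4.2) = -1
x=6: ŷ = -1 − 1.6·6 = -10.6; e = -10.6 − (-10.6) = 0
x=7: ŷ = -1 − 1.6·7 = -12.2; e = -6.2 − (-12.2) = 6
x=8: ŷ = -1 − 1.6·8 = -13.8; e = -18.8 − (-13.8) = -5
SSE = 1 + 0 + 36 + 25 = 62
s = √(62/2) = √31 ≈ 5.5678

s = 5.5678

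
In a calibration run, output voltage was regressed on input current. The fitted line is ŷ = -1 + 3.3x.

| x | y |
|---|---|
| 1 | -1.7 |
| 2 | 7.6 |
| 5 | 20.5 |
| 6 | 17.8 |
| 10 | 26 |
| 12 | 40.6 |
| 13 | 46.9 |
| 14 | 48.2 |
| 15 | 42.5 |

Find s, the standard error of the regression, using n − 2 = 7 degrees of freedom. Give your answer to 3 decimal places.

s = 4.721

x=1: ŷ = -1 + 3.3·1 = 2.3; r = -1.7 − 2.3 = -4
x=2: ŷ = -1 + 3.3·2 = 5.6; r = 7.6 − 5.6 = 2
x=5: ŷ = -1 + 3.3·5 = 15.5; r = 20.5 − 15.5 = 5
x=6: ŷ = -1 + 3.3·6 = 18.8; r = 17.8 − 18.8 = -1
x=10: ŷ = -1 + 3.3·10 = 32; r = 26 − 32 = -6
x=12: ŷ = -1 + 3.3·12 = 38.6; r = 40.6 − 38.6 = 2
x=13: ŷ = -1 + 3.3·13 = 41.9; r = 46.9 − 41.9 = 5
x=14: ŷ = -1 + 3.3·14 = 45.2; r = 48.2 − 45.2 = 3
x=15: ŷ = -1 + 3.3·15 = 48.5; r = 42.5 − 48.5 = -6
SSE = 16 + 4 + 25 + 1 + 36 + 4 + 25 + 9 + 36 = 156
s = √(156/7) = √22.2857 ≈ 4.721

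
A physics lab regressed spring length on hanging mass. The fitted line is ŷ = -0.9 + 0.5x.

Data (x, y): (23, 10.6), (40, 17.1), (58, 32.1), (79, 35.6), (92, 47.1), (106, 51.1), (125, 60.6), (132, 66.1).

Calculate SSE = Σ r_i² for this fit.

SSE = 36

x=23: ŷ = -0.9 + 0.5·23 = 10.6; r = 10.6 − 10.6 = 0
x=40: ŷ = -0.9 + 0.5·40 = 19.1; r = 17.1 − 19.1 = -2
x=58: ŷ = -0.9 + 0.5·58 = 28.1; r = 32.1 − 28.1 = 4
x=79: ŷ = -0.9 + 0.5·79 = 38.6; r = 35.6 − 38.6 = -3
x=92: ŷ = -0.9 + 0.5·92 = 45.1; r = 47.1 − 45.1 = 2
x=106: ŷ = -0.9 + 0.5·106 = 52.1; r = 51.1 − 52.1 = -1
x=125: ŷ = -0.9 + 0.5·125 = 61.6; r = 60.6 − 61.6 = -1
x=132: ŷ = -0.9 + 0.5·132 = 65.1; r = 66.1 − 65.1 = 1
SSE = 0 + 4 + 16 + 9 + 4 + 1 + 1 + 1 = 36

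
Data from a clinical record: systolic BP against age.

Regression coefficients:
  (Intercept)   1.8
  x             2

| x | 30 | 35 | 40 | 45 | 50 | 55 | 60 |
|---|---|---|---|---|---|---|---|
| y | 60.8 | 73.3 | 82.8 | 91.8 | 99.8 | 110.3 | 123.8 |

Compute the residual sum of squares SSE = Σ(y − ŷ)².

SSE = 14.5

x=30: ŷ = 1.8 + 2·30 = 61.8; r = 60.8 − 61.8 = -1
x=35: ŷ = 1.8 + 2·35 = 71.8; r = 73.3 − 71.8 = 1.5
x=40: ŷ = 1.8 + 2·40 = 81.8; r = 82.8 − 81.8 = 1
x=45: ŷ = 1.8 + 2·45 = 91.8; r = 91.8 − 91.8 = 0
x=50: ŷ = 1.8 + 2·50 = 101.8; r = 99.8 − 101.8 = -2
x=55: ŷ = 1.8 + 2·55 = 111.8; r = 110.3 − 111.8 = -1.5
x=60: ŷ = 1.8 + 2·60 = 121.8; r = 123.8 − 121.8 = 2
SSE = 1 + 2.25 + 1 + 0 + 4 + 2.25 + 4 = 14.5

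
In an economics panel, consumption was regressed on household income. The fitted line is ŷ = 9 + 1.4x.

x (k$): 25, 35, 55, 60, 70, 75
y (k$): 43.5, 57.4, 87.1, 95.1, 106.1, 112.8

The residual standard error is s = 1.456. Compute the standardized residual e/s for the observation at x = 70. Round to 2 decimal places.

ŷ = 9 + 1.4·70 = 107
e = 106.1 − 107 = -0.9
e/s = -0.9 / 1.456 = -0.62

-0.62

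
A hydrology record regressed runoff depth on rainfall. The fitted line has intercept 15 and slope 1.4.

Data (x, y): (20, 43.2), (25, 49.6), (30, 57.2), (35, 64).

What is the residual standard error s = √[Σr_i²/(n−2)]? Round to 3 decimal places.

x=20: ŷ = 15 + 1.4·20 = 43; r = 43.2 − 43 = 0.2
x=25: ŷ = 15 + 1.4·25 = 50; r = 49.6 − 50 = -0.4
x=30: ŷ = 15 + 1.4·30 = 57; r = 57.2 − 57 = 0.2
x=35: ŷ = 15 + 1.4·35 = 64; r = 64 − 64 = 0
SSE = 0.04 + 0.16 + 0.04 + 0 = 0.24
s = √(0.24/2) = √0.12 ≈ 0.346

s = 0.346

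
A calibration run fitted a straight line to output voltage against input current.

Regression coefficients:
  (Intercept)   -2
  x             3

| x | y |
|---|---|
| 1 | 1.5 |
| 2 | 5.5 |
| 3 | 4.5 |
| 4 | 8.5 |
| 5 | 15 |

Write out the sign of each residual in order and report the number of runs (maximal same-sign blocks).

x=1: ŷ = -2 + 3·1 = 1; r = 1.5 − 1 = 0.5
x=2: ŷ = -2 + 3·2 = 4; r = 5.5 − 4 = 1.5
x=3: ŷ = -2 + 3·3 = 7; r = 4.5 − 7 = -2.5
x=4: ŷ = -2 + 3·4 = 10; r = 8.5 − 10 = -1.5
x=5: ŷ = -2 + 3·5 = 13; r = 15 − 13 = 2
Signs: + + − − +
Runs: +×2, −×2, +×1 → 3

3 runs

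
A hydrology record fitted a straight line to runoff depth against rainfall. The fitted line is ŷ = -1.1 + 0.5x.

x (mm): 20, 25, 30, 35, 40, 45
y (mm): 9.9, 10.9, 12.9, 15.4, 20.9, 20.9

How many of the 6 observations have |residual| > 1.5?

x=20: ŷ = -1.1 + 0.5·20 = 8.9; r = 9.9 − 8.9 = 1
x=25: ŷ = -1.1 + 0.5·25 = 11.4; r = 10.9 − 11.4 = -0.5
x=30: ŷ = -1.1 + 0.5·30 = 13.9; r = 12.9 − 13.9 = -1
x=35: ŷ = -1.1 + 0.5·35 = 16.4; r = 15.4 − 16.4 = -1
x=40: ŷ = -1.1 + 0.5·40 = 18.9; r = 20.9 − 18.9 = 2
x=45: ŷ = -1.1 + 0.5·45 = 21.4; r = 20.9 − 21.4 = -0.5
|r| > 1.5: x=40 (|r|=2) → 1

1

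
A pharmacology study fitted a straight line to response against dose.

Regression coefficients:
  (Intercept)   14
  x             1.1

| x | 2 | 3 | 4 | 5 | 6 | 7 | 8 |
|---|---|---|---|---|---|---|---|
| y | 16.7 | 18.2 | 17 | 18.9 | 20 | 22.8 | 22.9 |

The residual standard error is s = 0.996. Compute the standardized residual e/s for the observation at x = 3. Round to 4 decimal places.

ŷ = 14 + 1.1·3 = 17.3
e = 18.2 − 17.3 = 0.9
e/s = 0.9 / 0.996 = 0.9036

0.9036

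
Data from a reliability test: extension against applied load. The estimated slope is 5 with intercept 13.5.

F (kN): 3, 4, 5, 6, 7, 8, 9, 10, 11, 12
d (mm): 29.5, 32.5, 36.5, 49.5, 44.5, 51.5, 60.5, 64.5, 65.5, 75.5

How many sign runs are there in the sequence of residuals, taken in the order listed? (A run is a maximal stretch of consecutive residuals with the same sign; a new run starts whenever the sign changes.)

F=3: ŷ = 13.5 + 5·3 = 28.5; e = 29.5 − 28.5 = 1
F=4: ŷ = 13.5 + 5·4 = 33.5; e = 32.5 − 33.5 = -1
F=5: ŷ = 13.5 + 5·5 = 38.5; e = 36.5 − 38.5 = -2
F=6: ŷ = 13.5 + 5·6 = 43.5; e = 49.5 − 43.5 = 6
F=7: ŷ = 13.5 + 5·7 = 48.5; e = 44.5 − 48.5 = -4
F=8: ŷ = 13.5 + 5·8 = 53.5; e = 51.5 − 53.5 = -2
F=9: ŷ = 13.5 + 5·9 = 58.5; e = 60.5 − 58.5 = 2
F=10: ŷ = 13.5 + 5·10 = 63.5; e = 64.5 − 63.5 = 1
F=11: ŷ = 13.5 + 5·11 = 68.5; e = 65.5 − 68.5 = -3
F=12: ŷ = 13.5 + 5·12 = 73.5; e = 75.5 − 73.5 = 2
Signs: + − − + − − + + − +
Runs: +×1, −×2, +×1, −×2, +×2, −×1, +×1 → 7

7 runs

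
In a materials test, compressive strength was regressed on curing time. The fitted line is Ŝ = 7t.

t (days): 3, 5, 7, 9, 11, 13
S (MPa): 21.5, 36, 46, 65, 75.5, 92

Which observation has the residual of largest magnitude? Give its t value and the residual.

t = 7, r = -3

t=3: Ŝ = 7·3 = 21; r = 21.5 − 21 = 0.5
t=5: Ŝ = 7·5 = 35; r = 36 − 35 = 1
t=7: Ŝ = 7·7 = 49; r = 46 − 49 = -3
t=9: Ŝ = 7·9 = 63; r = 65 − 63 = 2
t=11: Ŝ = 7·11 = 77; r = 75.5 − 77 = -1.5
t=13: Ŝ = 7·13 = 91; r = 92 − 91 = 1
Largest |r| is 3 at t = 7, residual -3.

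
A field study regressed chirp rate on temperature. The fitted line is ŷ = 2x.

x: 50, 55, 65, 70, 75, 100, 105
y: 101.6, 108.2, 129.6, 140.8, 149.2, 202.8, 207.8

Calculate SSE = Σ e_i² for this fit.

SSE = 19.92

x=50: ŷ = 2·50 = 100; e = 101.6 − 100 = 1.6
x=55: ŷ = 2·55 = 110; e = 108.2 − 110 = -1.8
x=65: ŷ = 2·65 = 130; e = 129.6 − 130 = -0.4
x=70: ŷ = 2·70 = 140; e = 140.8 − 140 = 0.8
x=75: ŷ = 2·75 = 150; e = 149.2 − 150 = -0.8
x=100: ŷ = 2·100 = 200; e = 202.8 − 200 = 2.8
x=105: ŷ = 2·105 = 210; e = 207.8 − 210 = -2.2
SSE = 2.56 + 3.24 + 0.16 + 0.64 + 0.64 + 7.84 + 4.84 = 19.92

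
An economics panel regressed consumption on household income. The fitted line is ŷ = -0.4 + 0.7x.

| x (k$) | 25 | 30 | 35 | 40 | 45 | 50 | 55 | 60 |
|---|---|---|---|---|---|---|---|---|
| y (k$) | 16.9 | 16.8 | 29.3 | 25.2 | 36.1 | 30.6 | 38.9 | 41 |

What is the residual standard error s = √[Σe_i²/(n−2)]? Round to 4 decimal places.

s = 3.8575

x=25: ŷ = -0.4 + 0.7·25 = 17.1; e = 16.9 − 17.1 = -0.2
x=30: ŷ = -0.4 + 0.7·30 = 20.6; e = 16.8 − 20.6 = -3.8
x=35: ŷ = -0.4 + 0.7·35 = 24.1; e = 29.3 − 24.1 = 5.2
x=40: ŷ = -0.4 + 0.7·40 = 27.6; e = 25.2 − 27.6 = -2.4
x=45: ŷ = -0.4 + 0.7·45 = 31.1; e = 36.1 − 31.1 = 5
x=50: ŷ = -0.4 + 0.7·50 = 34.6; e = 30.6 − 34.6 = -4
x=55: ŷ = -0.4 + 0.7·55 = 38.1; e = 38.9 − 38.1 = 0.8
x=60: ŷ = -0.4 + 0.7·60 = 41.6; e = 41 − 41.6 = -0.6
SSE = 0.04 + 14.44 + 27.04 + 5.76 + 25 + 16 + 0.64 + 0.36 = 89.28
s = √(89.28/6) = √14.88 ≈ 3.8575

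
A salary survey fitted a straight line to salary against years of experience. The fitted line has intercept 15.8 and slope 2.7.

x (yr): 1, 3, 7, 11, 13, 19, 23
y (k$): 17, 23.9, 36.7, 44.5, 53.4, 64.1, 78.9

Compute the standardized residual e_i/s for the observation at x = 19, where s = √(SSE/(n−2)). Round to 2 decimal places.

-1.38

x=1: ŷ = 15.8 + 2.7·1 = 18.5; e = 17 − 18.5 = -1.5
x=3: ŷ = 15.8 + 2.7·3 = 23.9; e = 23.9 − 23.9 = 0
x=7: ŷ = 15.8 + 2.7·7 = 34.7; e = 36.7 − 34.7 = 2
x=11: ŷ = 15.8 + 2.7·11 = 45.5; e = 44.5 − 45.5 = -1
x=13: ŷ = 15.8 + 2.7·13 = 50.9; e = 53.4 − 50.9 = 2.5
x=19: ŷ = 15.8 + 2.7·19 = 67.1; e = 64.1 − 67.1 = -3
x=23: ŷ = 15.8 + 2.7·23 = 77.9; e = 78.9 − 77.9 = 1
SSE = 2.25 + 0 + 4 + 1 + 6.25 + 9 + 1 = 23.5
s = √(23.5/5) = 2.16795
e/s = -3 / 2.16795 = -1.38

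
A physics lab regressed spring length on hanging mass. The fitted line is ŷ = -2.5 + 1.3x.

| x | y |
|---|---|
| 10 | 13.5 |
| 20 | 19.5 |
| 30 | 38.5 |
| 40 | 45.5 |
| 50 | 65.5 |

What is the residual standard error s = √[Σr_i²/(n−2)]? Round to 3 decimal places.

s = 4.243

x=10: ŷ = -2.5 + 1.3·10 = 10.5; r = 13.5 − 10.5 = 3
x=20: ŷ = -2.5 + 1.3·20 = 23.5; r = 19.5 − 23.5 = -4
x=30: ŷ = -2.5 + 1.3·30 = 36.5; r = 38.5 − 36.5 = 2
x=40: ŷ = -2.5 + 1.3·40 = 49.5; r = 45.5 − 49.5 = -4
x=50: ŷ = -2.5 + 1.3·50 = 62.5; r = 65.5 − 62.5 = 3
SSE = 9 + 16 + 4 + 16 + 9 = 54
s = √(54/3) = √18 ≈ 4.243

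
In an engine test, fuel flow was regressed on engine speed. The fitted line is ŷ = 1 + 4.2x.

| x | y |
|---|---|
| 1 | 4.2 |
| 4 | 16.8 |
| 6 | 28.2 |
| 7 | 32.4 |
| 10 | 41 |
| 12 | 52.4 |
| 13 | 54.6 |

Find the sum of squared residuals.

SSE = 16

x=1: ŷ = 1 + 4.2·1 = 5.2; e = 4.2 − 5.2 = -1
x=4: ŷ = 1 + 4.2·4 = 17.8; e = 16.8 − 17.8 = -1
x=6: ŷ = 1 + 4.2·6 = 26.2; e = 28.2 − 26.2 = 2
x=7: ŷ = 1 + 4.2·7 = 30.4; e = 32.4 − 30.4 = 2
x=10: ŷ = 1 + 4.2·10 = 43; e = 41 − 43 = -2
x=12: ŷ = 1 + 4.2·12 = 51.4; e = 52.4 − 51.4 = 1
x=13: ŷ = 1 + 4.2·13 = 55.6; e = 54.6 − 55.6 = -1
SSE = 1 + 1 + 4 + 4 + 4 + 1 + 1 = 16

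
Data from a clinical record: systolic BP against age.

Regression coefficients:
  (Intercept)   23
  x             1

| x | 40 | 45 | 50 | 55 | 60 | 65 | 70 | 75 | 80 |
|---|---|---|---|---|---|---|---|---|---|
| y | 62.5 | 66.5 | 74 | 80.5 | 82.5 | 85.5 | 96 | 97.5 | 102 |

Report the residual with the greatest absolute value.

e = 3

x=40: ŷ = 23 + 40 = 63; e = 62.5 − 63 = -0.5
x=45: ŷ = 23 + 45 = 68; e = 66.5 − 68 = -1.5
x=50: ŷ = 23 + 50 = 73; e = 74 − 73 = 1
x=55: ŷ = 23 + 55 = 78; e = 80.5 − 78 = 2.5
x=60: ŷ = 23 + 60 = 83; e = 82.5 − 83 = -0.5
x=65: ŷ = 23 + 65 = 88; e = 85.5 − 88 = -2.5
x=70: ŷ = 23 + 70 = 93; e = 96 − 93 = 3
x=75: ŷ = 23 + 75 = 98; e = 97.5 − 98 = -0.5
x=80: ŷ = 23 + 80 = 103; e = 102 − 103 = -1
Largest |e| is 3 at x = 70, residual 3.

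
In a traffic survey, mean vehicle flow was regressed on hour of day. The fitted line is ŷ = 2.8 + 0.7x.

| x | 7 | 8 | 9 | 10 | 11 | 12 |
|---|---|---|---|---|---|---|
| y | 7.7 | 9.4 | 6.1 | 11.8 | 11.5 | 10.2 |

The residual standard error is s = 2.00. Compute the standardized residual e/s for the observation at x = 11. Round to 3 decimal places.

0.500

ŷ = 2.8 + 0.7·11 = 10.5
e = 11.5 − 10.5 = 1
e/s = 1 / 2.00 = 0.500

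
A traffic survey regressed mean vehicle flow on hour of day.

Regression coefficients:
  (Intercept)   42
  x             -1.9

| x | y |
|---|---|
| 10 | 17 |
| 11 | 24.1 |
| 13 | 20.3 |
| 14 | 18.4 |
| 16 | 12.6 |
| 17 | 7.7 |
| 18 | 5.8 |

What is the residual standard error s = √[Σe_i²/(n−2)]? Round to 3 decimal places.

s = 3.795

x=10: ŷ = 42 − 1.9·10 = 23; e = 17 − 23 = -6
x=11: ŷ = 42 − 1.9·11 = 21.1; e = 24.1 − 21.1 = 3
x=13: ŷ = 42 − 1.9·13 = 17.3; e = 20.3 − 17.3 = 3
x=14: ŷ = 42 − 1.9·14 = 15.4; e = 18.4 − 15.4 = 3
x=16: ŷ = 42 − 1.9·16 = 11.6; e = 12.6 − 11.6 = 1
x=17: ŷ = 42 − 1.9·17 = 9.7; e = 7.7 − 9.7 = -2
x=18: ŷ = 42 − 1.9·18 = 7.8; e = 5.8 − 7.8 = -2
SSE = 36 + 9 + 9 + 9 + 1 + 4 + 4 = 72
s = √(72/5) = √14.4 ≈ 3.795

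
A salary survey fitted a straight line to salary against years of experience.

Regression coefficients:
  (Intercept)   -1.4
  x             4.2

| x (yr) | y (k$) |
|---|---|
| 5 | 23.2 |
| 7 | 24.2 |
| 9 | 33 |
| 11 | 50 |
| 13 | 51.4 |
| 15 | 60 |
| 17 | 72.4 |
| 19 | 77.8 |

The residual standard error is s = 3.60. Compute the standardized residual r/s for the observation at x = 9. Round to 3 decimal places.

ŷ = -1.4 + 4.2·9 = 36.4
r = 33 − 36.4 = -3.4
r/s = -3.4 / 3.60 = -0.944

-0.944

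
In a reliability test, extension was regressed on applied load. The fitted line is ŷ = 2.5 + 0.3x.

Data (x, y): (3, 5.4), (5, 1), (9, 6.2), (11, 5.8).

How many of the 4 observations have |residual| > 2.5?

x=3: ŷ = 2.5 + 0.3·3 = 3.4; e = 5.4 − 3.4 = 2
x=5: ŷ = 2.5 + 0.3·5 = 4; e = 1 − 4 = -3
x=9: ŷ = 2.5 + 0.3·9 = 5.2; e = 6.2 − 5.2 = 1
x=11: ŷ = 2.5 + 0.3·11 = 5.8; e = 5.8 − 5.8 = 0
|e| > 2.5: x=5 (|e|=3) → 1

1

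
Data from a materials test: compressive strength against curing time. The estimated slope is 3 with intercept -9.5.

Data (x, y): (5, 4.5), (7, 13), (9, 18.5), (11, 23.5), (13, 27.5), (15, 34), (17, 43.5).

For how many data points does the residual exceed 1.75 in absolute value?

x=5: ŷ = -9.5 + 3·5 = 5.5; e = 4.5 − 5.5 = -1
x=7: ŷ = -9.5 + 3·7 = 11.5; e = 13 − 11.5 = 1.5
x=9: ŷ = -9.5 + 3·9 = 17.5; e = 18.5 − 17.5 = 1
x=11: ŷ = -9.5 + 3·11 = 23.5; e = 23.5 − 23.5 = 0
x=13: ŷ = -9.5 + 3·13 = 29.5; e = 27.5 − 29.5 = -2
x=15: ŷ = -9.5 + 3·15 = 35.5; e = 34 − 35.5 = -1.5
x=17: ŷ = -9.5 + 3·17 = 41.5; e = 43.5 − 41.5 = 2
|e| > 1.75: x=13 (|e|=2), x=17 (|e|=2) → 2

2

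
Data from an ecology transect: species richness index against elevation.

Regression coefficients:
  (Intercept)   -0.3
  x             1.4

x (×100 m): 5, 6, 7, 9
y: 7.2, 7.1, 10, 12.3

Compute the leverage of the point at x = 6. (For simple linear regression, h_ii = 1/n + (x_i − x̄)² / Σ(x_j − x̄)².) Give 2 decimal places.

h = 0.31

x̄ = (5 + 6 + 7 + 9)/4 = 6.75
Σ(x − x̄)² = 3.0625 + 0.5625 + 0.0625 + 5.0625 = 8.75
h = 1/4 + (-0.75)²/8.75 = 0.25 + 0.0642857 = 0.31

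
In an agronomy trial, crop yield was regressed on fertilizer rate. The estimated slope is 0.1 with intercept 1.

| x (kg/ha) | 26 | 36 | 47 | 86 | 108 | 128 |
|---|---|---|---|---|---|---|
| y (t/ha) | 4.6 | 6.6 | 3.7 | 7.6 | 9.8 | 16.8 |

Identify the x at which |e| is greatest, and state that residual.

x=26: ŷ = 1 + 0.1·26 = 3.6; e = 4.6 − 3.6 = 1
x=36: ŷ = 1 + 0.1·36 = 4.6; e = 6.6 − 4.6 = 2
x=47: ŷ = 1 + 0.1·47 = 5.7; e = 3.7 − 5.7 = -2
x=86: ŷ = 1 + 0.1·86 = 9.6; e = 7.6 − 9.6 = -2
x=108: ŷ = 1 + 0.1·108 = 11.8; e = 9.8 − 11.8 = -2
x=128: ŷ = 1 + 0.1·128 = 13.8; e = 16.8 − 13.8 = 3
Largest |e| is 3 at x = 128, residual 3.

x = 128, e = 3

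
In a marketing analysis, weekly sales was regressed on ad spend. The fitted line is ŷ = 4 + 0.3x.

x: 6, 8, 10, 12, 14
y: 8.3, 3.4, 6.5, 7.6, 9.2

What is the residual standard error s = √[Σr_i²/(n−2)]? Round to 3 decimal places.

x=6: ŷ = 4 + 0.3·6 = 5.8; r = 8.3 − 5.8 = 2.5
x=8: ŷ = 4 + 0.3·8 = 6.4; r = 3.4 − 6.4 = -3
x=10: ŷ = 4 + 0.3·10 = 7; r = 6.5 − 7 = -0.5
x=12: ŷ = 4 + 0.3·12 = 7.6; r = 7.6 − 7.6 = 0
x=14: ŷ = 4 + 0.3·14 = 8.2; r = 9.2 − 8.2 = 1
SSE = 6.25 + 9 + 0.25 + 0 + 1 = 16.5
s = √(16.5/3) = √5.5 ≈ 2.345

s = 2.345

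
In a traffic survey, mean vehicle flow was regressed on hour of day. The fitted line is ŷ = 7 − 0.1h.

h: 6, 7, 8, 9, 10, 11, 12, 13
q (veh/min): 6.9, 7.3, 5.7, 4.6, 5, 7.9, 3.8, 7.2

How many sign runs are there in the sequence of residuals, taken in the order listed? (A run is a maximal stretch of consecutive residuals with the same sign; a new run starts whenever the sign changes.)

h=6: ŷ = 7 − 0.1·6 = 6.4; e = 6.9 − 6.4 = 0.5
h=7: ŷ = 7 − 0.1·7 = 6.3; e = 7.3 − 6.3 = 1
h=8: ŷ = 7 − 0.1·8 = 6.2; e = 5.7 − 6.2 = -0.5
h=9: ŷ = 7 − 0.1·9 = 6.1; e = 4.6 − 6.1 = -1.5
h=10: ŷ = 7 − 0.1·10 = 6; e = 5 − 6 = -1
h=11: ŷ = 7 − 0.1·11 = 5.9; e = 7.9 − 5.9 = 2
h=12: ŷ = 7 − 0.1·12 = 5.8; e = 3.8 − 5.8 = -2
h=13: ŷ = 7 − 0.1·13 = 5.7; e = 7.2 − 5.7 = 1.5
Signs: + + − − − + − +
Runs: +×2, −×3, +×1, −×1, +×1 → 5

5 runs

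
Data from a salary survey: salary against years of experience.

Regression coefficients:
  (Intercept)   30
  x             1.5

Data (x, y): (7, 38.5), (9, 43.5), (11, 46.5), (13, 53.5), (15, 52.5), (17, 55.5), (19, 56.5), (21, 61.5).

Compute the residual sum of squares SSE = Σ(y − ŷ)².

SSE = 24

x=7: ŷ = 30 + 1.5·7 = 40.5; r = 38.5 − 40.5 = -2
x=9: ŷ = 30 + 1.5·9 = 43.5; r = 43.5 − 43.5 = 0
x=11: ŷ = 30 + 1.5·11 = 46.5; r = 46.5 − 46.5 = 0
x=13: ŷ = 30 + 1.5·13 = 49.5; r = 53.5 − 49.5 = 4
x=15: ŷ = 30 + 1.5·15 = 52.5; r = 52.5 − 52.5 = 0
x=17: ŷ = 30 + 1.5·17 = 55.5; r = 55.5 − 55.5 = 0
x=19: ŷ = 30 + 1.5·19 = 58.5; r = 56.5 − 58.5 = -2
x=21: ŷ = 30 + 1.5·21 = 61.5; r = 61.5 − 61.5 = 0
SSE = 4 + 0 + 0 + 16 + 0 + 0 + 4 + 0 = 24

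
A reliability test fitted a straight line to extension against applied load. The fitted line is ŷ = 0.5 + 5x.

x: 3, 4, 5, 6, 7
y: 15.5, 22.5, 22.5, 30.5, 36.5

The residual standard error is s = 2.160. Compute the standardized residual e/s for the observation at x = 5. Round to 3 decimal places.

-1.389

ŷ = 0.5 + 5·5 = 25.5
e = 22.5 − 25.5 = -3
e/s = -3 / 2.160 = -1.389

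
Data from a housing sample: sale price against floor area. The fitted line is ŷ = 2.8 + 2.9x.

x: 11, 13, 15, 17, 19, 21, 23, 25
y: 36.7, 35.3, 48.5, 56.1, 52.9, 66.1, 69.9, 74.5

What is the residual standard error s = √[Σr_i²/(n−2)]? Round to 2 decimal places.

x=11: ŷ = 2.8 + 2.9·11 = 34.7; r = 36.7 − 34.7 = 2
x=13: ŷ = 2.8 + 2.9·13 = 40.5; r = 35.3 − 40.5 = -5.2
x=15: ŷ = 2.8 + 2.9·15 = 46.3; r = 48.5 − 46.3 = 2.2
x=17: ŷ = 2.8 + 2.9·17 = 52.1; r = 56.1 − 52.1 = 4
x=19: ŷ = 2.8 + 2.9·19 = 57.9; r = 52.9 − 57.9 = -5
x=21: ŷ = 2.8 + 2.9·21 = 63.7; r = 66.1 − 63.7 = 2.4
x=23: ŷ = 2.8 + 2.9·23 = 69.5; r = 69.9 − 69.5 = 0.4
x=25: ŷ = 2.8 + 2.9·25 = 75.3; r = 74.5 − 75.3 = -0.8
SSE = 4 + 27.04 + 4.84 + 16 + 25 + 5.76 + 0.16 + 0.64 = 83.44
s = √(83.44/6) = √13.9067 ≈ 3.73

s = 3.73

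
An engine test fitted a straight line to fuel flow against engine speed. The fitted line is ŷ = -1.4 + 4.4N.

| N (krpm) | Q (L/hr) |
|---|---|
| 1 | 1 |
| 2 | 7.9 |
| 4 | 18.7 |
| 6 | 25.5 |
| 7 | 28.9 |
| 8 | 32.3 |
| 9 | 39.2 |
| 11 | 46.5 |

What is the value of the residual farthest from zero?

r = 2.5

N=1: ŷ = -1.4 + 4.4·1 = 3; r = 1 − 3 = -2
N=2: ŷ = -1.4 + 4.4·2 = 7.4; r = 7.9 − 7.4 = 0.5
N=4: ŷ = -1.4 + 4.4·4 = 16.2; r = 18.7 − 16.2 = 2.5
N=6: ŷ = -1.4 + 4.4·6 = 25; r = 25.5 − 25 = 0.5
N=7: ŷ = -1.4 + 4.4·7 = 29.4; r = 28.9 − 29.4 = -0.5
N=8: ŷ = -1.4 + 4.4·8 = 33.8; r = 32.3 − 33.8 = -1.5
N=9: ŷ = -1.4 + 4.4·9 = 38.2; r = 39.2 − 38.2 = 1
N=11: ŷ = -1.4 + 4.4·11 = 47; r = 46.5 − 47 = -0.5
Largest |r| is 2.5 at N = 4, residual 2.5.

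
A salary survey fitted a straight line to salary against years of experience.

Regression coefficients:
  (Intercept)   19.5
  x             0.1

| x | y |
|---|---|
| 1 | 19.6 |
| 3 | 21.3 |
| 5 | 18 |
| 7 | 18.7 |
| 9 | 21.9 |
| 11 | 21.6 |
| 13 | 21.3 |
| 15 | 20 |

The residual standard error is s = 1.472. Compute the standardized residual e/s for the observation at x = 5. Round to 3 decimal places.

ŷ = 19.5 + 0.1·5 = 20
e = 18 − 20 = -2
e/s = -2 / 1.472 = -1.359

-1.359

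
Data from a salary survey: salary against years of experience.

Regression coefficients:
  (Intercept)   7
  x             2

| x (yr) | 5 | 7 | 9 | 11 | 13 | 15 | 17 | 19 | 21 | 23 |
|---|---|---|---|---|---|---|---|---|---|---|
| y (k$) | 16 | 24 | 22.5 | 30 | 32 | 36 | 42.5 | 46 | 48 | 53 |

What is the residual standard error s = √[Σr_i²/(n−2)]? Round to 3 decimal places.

x=5: ŷ = 7 + 2·5 = 17; r = 16 − 17 = -1
x=7: ŷ = 7 + 2·7 = 21; r = 24 − 21 = 3
x=9: ŷ = 7 + 2·9 = 25; r = 22.5 − 25 = -2.5
x=11: ŷ = 7 + 2·11 = 29; r = 30 − 29 = 1
x=13: ŷ = 7 + 2·13 = 33; r = 32 − 33 = -1
x=15: ŷ = 7 + 2·15 = 37; r = 36 − 37 = -1
x=17: ŷ = 7 + 2·17 = 41; r = 42.5 − 41 = 1.5
x=19: ŷ = 7 + 2·19 = 45; r = 46 − 45 = 1
x=21: ŷ = 7 + 2·21 = 49; r = 48 − 49 = -1
x=23: ŷ = 7 + 2·23 = 53; r = 53 − 53 = 0
SSE = 1 + 9 + 6.25 + 1 + 1 + 1 + 2.25 + 1 + 1 + 0 = 23.5
s = √(23.5/8) = √2.9375 ≈ 1.714

s = 1.714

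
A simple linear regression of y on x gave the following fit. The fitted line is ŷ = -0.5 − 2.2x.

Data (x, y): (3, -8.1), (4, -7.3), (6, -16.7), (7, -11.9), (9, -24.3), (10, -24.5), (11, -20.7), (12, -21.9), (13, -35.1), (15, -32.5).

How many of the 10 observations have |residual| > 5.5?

1

x=3: ŷ = -0.5 − 2.2·3 = -7.1; r = -8.1 − (-7.1) = -1
x=4: ŷ = -0.5 − 2.2·4 = -9.3; r = -7.3 − (-9.3) = 2
x=6: ŷ = -0.5 − 2.2·6 = -13.7; r = -16.7 − (-13.7) = -3
x=7: ŷ = -0.5 − 2.2·7 = -15.9; r = -11.9 − (-15.9) = 4
x=9: ŷ = -0.5 − 2.2·9 = -20.3; r = -24.3 − (-20.3) = -4
x=10: ŷ = -0.5 − 2.2·10 = -22.5; r = -24.5 − (-22.5) = -2
x=11: ŷ = -0.5 − 2.2·11 = -24.7; r = -20.7 − (-24.7) = 4
x=12: ŷ = -0.5 − 2.2·12 = -26.9; r = -21.9 − (-26.9) = 5
x=13: ŷ = -0.5 − 2.2·13 = -29.1; r = -35.1 − (-29.1) = -6
x=15: ŷ = -0.5 − 2.2·15 = -33.5; r = -32.5 − (-33.5) = 1
|r| > 5.5: x=13 (|r|=6) → 1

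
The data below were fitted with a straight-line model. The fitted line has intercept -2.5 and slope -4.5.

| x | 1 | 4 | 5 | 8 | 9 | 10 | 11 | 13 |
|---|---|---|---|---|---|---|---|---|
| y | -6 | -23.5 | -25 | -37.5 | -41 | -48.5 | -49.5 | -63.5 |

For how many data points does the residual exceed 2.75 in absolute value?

x=1: ŷ = -2.5 − 4.5·1 = -7; e = -6 − (-7) = 1
x=4: ŷ = -2.5 − 4.5·4 = -20.5; e = -23.5 − (-20.5) = -3
x=5: ŷ = -2.5 − 4.5·5 = -25; e = -25 − (-25) = 0
x=8: ŷ = -2.5 − 4.5·8 = -38.5; e = -37.5 − (-38.5) = 1
x=9: ŷ = -2.5 − 4.5·9 = -43; e = -41 − (-43) = 2
x=10: ŷ = -2.5 − 4.5·10 = -47.5; e = -48.5 − (-47.5) = -1
x=11: ŷ = -2.5 − 4.5·11 = -52; e = -49.5 − (-52) = 2.5
x=13: ŷ = -2.5 − 4.5·13 = -61; e = -63.5 − (-61) = -2.5
|e| > 2.75: x=4 (|e|=3) → 1

1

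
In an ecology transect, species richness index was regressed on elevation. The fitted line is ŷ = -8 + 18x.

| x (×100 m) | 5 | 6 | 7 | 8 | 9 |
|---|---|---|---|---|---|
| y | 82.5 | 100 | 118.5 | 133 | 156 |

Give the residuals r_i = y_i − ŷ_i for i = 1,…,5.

0.5, 0, 0.5, -3, 2

x=5: ŷ = -8 + 18·5 = 82; r = 82.5 − 82 = 0.5
x=6: ŷ = -8 + 18·6 = 100; r = 100 − 100 = 0
x=7: ŷ = -8 + 18·7 = 118; r = 118.5 − 118 = 0.5
x=8: ŷ = -8 + 18·8 = 136; r = 133 − 136 = -3
x=9: ŷ = -8 + 18·9 = 154; r = 156 − 154 = 2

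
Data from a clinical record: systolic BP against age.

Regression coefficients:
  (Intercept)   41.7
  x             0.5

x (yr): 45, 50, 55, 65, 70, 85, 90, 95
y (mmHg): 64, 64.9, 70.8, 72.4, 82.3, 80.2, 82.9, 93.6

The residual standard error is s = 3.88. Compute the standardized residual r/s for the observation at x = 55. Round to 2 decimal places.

ŷ = 41.7 + 0.5·55 = 69.2
r = 70.8 − 69.2 = 1.6
r/s = 1.6 / 3.88 = 0.41

0.41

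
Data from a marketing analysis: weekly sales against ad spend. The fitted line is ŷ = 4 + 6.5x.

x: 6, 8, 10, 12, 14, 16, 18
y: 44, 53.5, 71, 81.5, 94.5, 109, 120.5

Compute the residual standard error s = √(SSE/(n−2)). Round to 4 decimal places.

x=6: ŷ = 4 + 6.5·6 = 43; r = 44 − 43 = 1
x=8: ŷ = 4 + 6.5·8 = 56; r = 53.5 − 56 = -2.5
x=10: ŷ = 4 + 6.5·10 = 69; r = 71 − 69 = 2
x=12: ŷ = 4 + 6.5·12 = 82; r = 81.5 − 82 = -0.5
x=14: ŷ = 4 + 6.5·14 = 95; r = 94.5 − 95 = -0.5
x=16: ŷ = 4 + 6.5·16 = 108; r = 109 − 108 = 1
x=18: ŷ = 4 + 6.5·18 = 121; r = 120.5 − 121 = -0.5
SSE = 1 + 6.25 + 4 + 0.25 + 0.25 + 1 + 0.25 = 13
s = √(13/5) = √2.6 ≈ 1.6125

s = 1.6125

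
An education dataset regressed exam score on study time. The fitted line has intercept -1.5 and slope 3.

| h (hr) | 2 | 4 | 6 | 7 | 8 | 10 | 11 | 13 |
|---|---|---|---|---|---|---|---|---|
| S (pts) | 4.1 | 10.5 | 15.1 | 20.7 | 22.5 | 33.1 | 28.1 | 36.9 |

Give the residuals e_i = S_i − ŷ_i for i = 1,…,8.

-0.4, 0, -1.4, 1.2, 0, 4.6, -3.4, -0.6

h=2: ŷ = -1.5 + 3·2 = 4.5; e = 4.1 − 4.5 = -0.4
h=4: ŷ = -1.5 + 3·4 = 10.5; e = 10.5 − 10.5 = 0
h=6: ŷ = -1.5 + 3·6 = 16.5; e = 15.1 − 16.5 = -1.4
h=7: ŷ = -1.5 + 3·7 = 19.5; e = 20.7 − 19.5 = 1.2
h=8: ŷ = -1.5 + 3·8 = 22.5; e = 22.5 − 22.5 = 0
h=10: ŷ = -1.5 + 3·10 = 28.5; e = 33.1 − 28.5 = 4.6
h=11: ŷ = -1.5 + 3·11 = 31.5; e = 28.1 − 31.5 = -3.4
h=13: ŷ = -1.5 + 3·13 = 37.5; e = 36.9 − 37.5 = -0.6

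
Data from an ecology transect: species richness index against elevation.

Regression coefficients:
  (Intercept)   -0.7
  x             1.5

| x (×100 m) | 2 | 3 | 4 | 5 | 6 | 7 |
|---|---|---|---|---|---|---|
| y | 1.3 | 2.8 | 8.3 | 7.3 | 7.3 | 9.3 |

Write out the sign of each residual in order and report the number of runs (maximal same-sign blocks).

3 runs

x=2: ŷ = -0.7 + 1.5·2 = 2.3; r = 1.3 − 2.3 = -1
x=3: ŷ = -0.7 + 1.5·3 = 3.8; r = 2.8 − 3.8 = -1
x=4: ŷ = -0.7 + 1.5·4 = 5.3; r = 8.3 − 5.3 = 3
x=5: ŷ = -0.7 + 1.5·5 = 6.8; r = 7.3 − 6.8 = 0.5
x=6: ŷ = -0.7 + 1.5·6 = 8.3; r = 7.3 − 8.3 = -1
x=7: ŷ = -0.7 + 1.5·7 = 9.8; r = 9.3 − 9.8 = -0.5
Signs: − − + + − −
Runs: −×2, +×2, −×2 → 3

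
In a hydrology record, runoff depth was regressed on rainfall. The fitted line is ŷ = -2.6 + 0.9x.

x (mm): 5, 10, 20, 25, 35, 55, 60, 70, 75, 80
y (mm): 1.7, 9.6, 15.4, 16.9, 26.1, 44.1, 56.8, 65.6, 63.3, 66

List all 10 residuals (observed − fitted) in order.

x=5: ŷ = -2.6 + 0.9·5 = 1.9; e = 1.7 − 1.9 = -0.2
x=10: ŷ = -2.6 + 0.9·10 = 6.4; e = 9.6 − 6.4 = 3.2
x=20: ŷ = -2.6 + 0.9·20 = 15.4; e = 15.4 − 15.4 = 0
x=25: ŷ = -2.6 + 0.9·25 = 19.9; e = 16.9 − 19.9 = -3
x=35: ŷ = -2.6 + 0.9·35 = 28.9; e = 26.1 − 28.9 = -2.8
x=55: ŷ = -2.6 + 0.9·55 = 46.9; e = 44.1 − 46.9 = -2.8
x=60: ŷ = -2.6 + 0.9·60 = 51.4; e = 56.8 − 51.4 = 5.4
x=70: ŷ = -2.6 + 0.9·70 = 60.4; e = 65.6 − 60.4 = 5.2
x=75: ŷ = -2.6 + 0.9·75 = 64.9; e = 63.3 − 64.9 = -1.6
x=80: ŷ = -2.6 + 0.9·80 = 69.4; e = 66 − 69.4 = -3.4

-0.2, 3.2, 0, -3, -2.8, -2.8, 5.4, 5.2, -1.6, -3.4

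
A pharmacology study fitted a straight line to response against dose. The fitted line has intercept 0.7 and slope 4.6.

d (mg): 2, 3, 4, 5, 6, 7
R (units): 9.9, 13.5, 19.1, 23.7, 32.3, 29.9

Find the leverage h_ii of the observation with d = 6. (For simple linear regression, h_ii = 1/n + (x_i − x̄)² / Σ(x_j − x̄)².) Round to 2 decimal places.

d̄ = (2 + 3 + 4 + 5 + 6 + 7)/6 = 4.5
Σ(d − d̄)² = 6.25 + 2.25 + 0.25 + 0.25 + 2.25 + 6.25 = 17.5
h = 1/6 + (1.5)²/17.5 = 0.166667 + 0.128571 = 0.30

h = 0.30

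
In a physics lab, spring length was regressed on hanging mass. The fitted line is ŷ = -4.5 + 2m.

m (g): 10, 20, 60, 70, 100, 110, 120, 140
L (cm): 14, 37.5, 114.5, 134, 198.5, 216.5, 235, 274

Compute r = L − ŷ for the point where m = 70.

ŷ = -4.5 + 2·70 = 135.5
r = 134 − 135.5 = -1.5

r = -1.5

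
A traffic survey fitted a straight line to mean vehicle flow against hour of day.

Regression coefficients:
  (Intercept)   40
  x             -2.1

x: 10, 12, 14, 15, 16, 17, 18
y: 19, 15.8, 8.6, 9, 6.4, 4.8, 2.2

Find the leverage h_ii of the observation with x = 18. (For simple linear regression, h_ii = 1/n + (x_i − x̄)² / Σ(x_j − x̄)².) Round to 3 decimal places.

x̄ = (10 + 12 + 14 + 15 + 16 + 17 + 18)/7 = 14.5714
Σ(x − x̄)² = 20.898 + 6.61224 + 0.326531 + 0.183673 + 2.04082 + 5.89796 + 11.7551 = 47.7143
h = 1/7 + (3.42857)²/47.7143 = 0.142857 + 0.246364 = 0.389

h = 0.389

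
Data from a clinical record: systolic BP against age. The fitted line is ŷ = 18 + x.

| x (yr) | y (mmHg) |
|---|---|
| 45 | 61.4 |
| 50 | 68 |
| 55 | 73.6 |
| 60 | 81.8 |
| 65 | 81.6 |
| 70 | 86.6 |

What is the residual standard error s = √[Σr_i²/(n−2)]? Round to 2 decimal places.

s = 2.31

x=45: ŷ = 18 + 45 = 63; r = 61.4 − 63 = -1.6
x=50: ŷ = 18 + 50 = 68; r = 68 − 68 = 0
x=55: ŷ = 18 + 55 = 73; r = 73.6 − 73 = 0.6
x=60: ŷ = 18 + 60 = 78; r = 81.8 − 78 = 3.8
x=65: ŷ = 18 + 65 = 83; r = 81.6 − 83 = -1.4
x=70: ŷ = 18 + 70 = 88; r = 86.6 − 88 = -1.4
SSE = 2.56 + 0 + 0.36 + 14.44 + 1.96 + 1.96 = 21.28
s = √(21.28/4) = √5.32 ≈ 2.31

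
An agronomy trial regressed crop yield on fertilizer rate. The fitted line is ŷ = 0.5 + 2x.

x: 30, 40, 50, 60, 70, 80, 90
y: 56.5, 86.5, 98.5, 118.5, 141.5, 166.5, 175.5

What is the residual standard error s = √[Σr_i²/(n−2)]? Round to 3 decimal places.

s = 4.940

x=30: ŷ = 0.5 + 2·30 = 60.5; r = 56.5 − 60.5 = -4
x=40: ŷ = 0.5 + 2·40 = 80.5; r = 86.5 − 80.5 = 6
x=50: ŷ = 0.5 + 2·50 = 100.5; r = 98.5 − 100.5 = -2
x=60: ŷ = 0.5 + 2·60 = 120.5; r = 118.5 − 120.5 = -2
x=70: ŷ = 0.5 + 2·70 = 140.5; r = 141.5 − 140.5 = 1
x=80: ŷ = 0.5 + 2·80 = 160.5; r = 166.5 − 160.5 = 6
x=90: ŷ = 0.5 + 2·90 = 180.5; r = 175.5 − 180.5 = -5
SSE = 16 + 36 + 4 + 4 + 1 + 36 + 25 = 122
s = √(122/5) = √24.4 ≈ 4.940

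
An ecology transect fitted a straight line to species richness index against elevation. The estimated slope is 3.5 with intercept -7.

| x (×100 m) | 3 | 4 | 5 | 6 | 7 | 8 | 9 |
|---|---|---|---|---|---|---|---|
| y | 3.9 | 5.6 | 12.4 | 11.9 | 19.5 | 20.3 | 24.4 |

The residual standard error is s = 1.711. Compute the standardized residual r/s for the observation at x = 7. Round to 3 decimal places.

ŷ = -7 + 3.5·7 = 17.5
r = 19.5 − 17.5 = 2
r/s = 2 / 1.711 = 1.169

1.169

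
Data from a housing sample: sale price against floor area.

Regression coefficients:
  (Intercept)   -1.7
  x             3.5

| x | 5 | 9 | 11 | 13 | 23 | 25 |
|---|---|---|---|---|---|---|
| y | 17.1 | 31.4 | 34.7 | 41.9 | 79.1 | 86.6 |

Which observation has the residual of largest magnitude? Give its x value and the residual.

x = 11, r = -2.1

x=5: ŷ = -1.7 + 3.5·5 = 15.8; r = 17.1 − 15.8 = 1.3
x=9: ŷ = -1.7 + 3.5·9 = 29.8; r = 31.4 − 29.8 = 1.6
x=11: ŷ = -1.7 + 3.5·11 = 36.8; r = 34.7 − 36.8 = -2.1
x=13: ŷ = -1.7 + 3.5·13 = 43.8; r = 41.9 − 43.8 = -1.9
x=23: ŷ = -1.7 + 3.5·23 = 78.8; r = 79.1 − 78.8 = 0.3
x=25: ŷ = -1.7 + 3.5·25 = 85.8; r = 86.6 − 85.8 = 0.8
Largest |r| is 2.1 at x = 11, residual -2.1.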